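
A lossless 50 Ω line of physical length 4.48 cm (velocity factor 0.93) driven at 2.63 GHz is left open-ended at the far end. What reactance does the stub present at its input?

λ = v/f = 0.93·c / 2.63 GHz = 0.106 m
βl = 2π·l/λ = 2π × 0.422 = 152°
tan(βl) = -0.531
For an open-ended stub, Z_in = −jZ_0·cot(βl) = −jZ_0/tan(βl)

X_in ≈ 94.2 Ω (inductive)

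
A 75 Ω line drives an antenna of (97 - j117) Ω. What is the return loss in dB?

RL ≈ 4.85 dB

Γ = (22 − j117)/(172 − j117), |Γ| = 0.572
RL = −20·log₁₀|Γ| = −20·log₁₀(0.572)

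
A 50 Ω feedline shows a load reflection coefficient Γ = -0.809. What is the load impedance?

Z_L ≈ 5.28 Ω

Z_L = Z_0·(1 + Γ)/(1 − Γ) = 50·(0.191)/(1.81)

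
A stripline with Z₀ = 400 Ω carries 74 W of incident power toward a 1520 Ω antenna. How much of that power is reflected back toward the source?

Γ = (1520 − 400)/(1520 + 400) = 0.583
|Γ|² = 0.34
P_refl = |Γ|²·P_inc = 25.2 W, P_del = (1 − |Γ|²)·P_inc = 48.8 W

P_reflected ≈ 25.2 W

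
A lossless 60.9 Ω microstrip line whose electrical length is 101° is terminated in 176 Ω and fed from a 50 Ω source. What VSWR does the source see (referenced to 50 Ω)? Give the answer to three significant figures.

VSWR ≈ 2.42

tan(βl) = -5.14
Z_in = Z_0·(Z_L + jZ_0·tanβl)/(Z_0 + jZ_L·tanβl) = 21.8 + j10.4 Ω
Γ_s = (Z_in − Z_s)/(Z_in + Z_s) = (-28.2 + j10.4)/(71.8 + j10.4), |Γ_s| = 0.415
VSWR = (1 + |Γ_s|)/(1 − |Γ_s|)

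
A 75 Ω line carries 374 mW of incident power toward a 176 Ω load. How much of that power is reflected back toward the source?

Γ = (176 − 75)/(176 + 75) = 0.402
|Γ|² = 0.162
P_refl = |Γ|²·P_inc = 60.6 mW, P_del = (1 − |Γ|²)·P_inc = 313 mW

P_reflected ≈ 60.6 mW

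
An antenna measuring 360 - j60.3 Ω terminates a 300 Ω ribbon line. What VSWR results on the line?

VSWR ≈ 1.29

Γ = (Z_L − Z_0)/(Z_L + Z_0) = (60 − j60.3)/(660 − j60.3)
|Γ| = 85.1/663 = 0.128
VSWR = (1 + |Γ|)/(1 − |Γ|) = 1.13/0.872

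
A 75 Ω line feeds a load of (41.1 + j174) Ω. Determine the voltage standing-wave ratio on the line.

VSWR ≈ 12.1

Γ = (Z_L − Z_0)/(Z_L + Z_0) = (-33.9 + j174)/(116.1 + j174)
|Γ| = 177/209 = 0.847
VSWR = (1 + |Γ|)/(1 − |Γ|) = 1.85/0.153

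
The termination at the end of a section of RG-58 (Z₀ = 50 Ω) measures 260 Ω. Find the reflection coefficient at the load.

Γ = 0.677

Γ = (Z_L − Z_0)/(Z_L + Z_0) = (260 − 50)/(260 + 50) = 210/310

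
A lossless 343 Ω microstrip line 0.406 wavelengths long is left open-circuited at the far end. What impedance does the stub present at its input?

βl = 2π × 0.406 = 146°
tan(βl) = -0.67
For an open-circuited stub, Z_in = −jZ_0·cot(βl) = −jZ_0/tan(βl)

Z_in ≈ +j512 Ω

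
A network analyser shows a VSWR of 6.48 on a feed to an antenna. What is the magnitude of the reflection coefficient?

|Γ| ≈ 0.733

|Γ| = (S − 1)/(S + 1) = (6.48 − 1)/(6.48 + 1) = 5.48/7.48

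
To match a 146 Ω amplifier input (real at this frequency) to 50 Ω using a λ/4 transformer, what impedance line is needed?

Z_qwt ≈ 85.4 Ω

Z_qwt = √(Z_0·R_L) = √(50 × 146) = √7300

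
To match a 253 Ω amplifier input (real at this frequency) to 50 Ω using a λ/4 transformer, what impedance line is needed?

Z_qwt ≈ 112 Ω

Z_qwt = √(Z_0·R_L) = √(50 × 253) = √12650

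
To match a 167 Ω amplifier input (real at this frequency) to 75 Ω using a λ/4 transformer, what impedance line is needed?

Z_qwt = √(Z_0·R_L) = √(75 × 167) = √12520

Z_qwt ≈ 112 Ω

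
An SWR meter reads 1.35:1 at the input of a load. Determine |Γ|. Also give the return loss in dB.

|Γ| ≈ 0.149; return loss ≈ 16.5 dB

|Γ| = (S − 1)/(S + 1) = (1.35 − 1)/(1.35 + 1) = 0.35/2.35
RL = −20·log₁₀|Γ| = −20·log₁₀(0.149)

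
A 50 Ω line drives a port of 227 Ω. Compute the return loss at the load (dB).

RL ≈ 3.89 dB

Γ = (227 − 50)/(227 + 50) = 0.639
RL = −20·log₁₀|Γ| = −20·log₁₀(0.639)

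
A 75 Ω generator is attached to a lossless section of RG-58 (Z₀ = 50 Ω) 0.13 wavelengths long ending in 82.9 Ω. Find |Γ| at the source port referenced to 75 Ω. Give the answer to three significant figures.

|Γ| ≈ 0.326

βl = 2π × 0.13 = 46.8°
tan(βl) = 1.06
Z_in = Z_0·(Z_L + jZ_0·tanβl)/(Z_0 + jZ_L·tanβl) = 43 − j22.6 Ω
Γ_s = (Z_in − Z_s)/(Z_in + Z_s) = (-32 − j22.6)/(118 − j22.6), |Γ_s| = 0.326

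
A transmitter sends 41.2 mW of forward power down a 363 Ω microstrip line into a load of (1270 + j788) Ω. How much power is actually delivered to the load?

P_delivered ≈ 23.1 mW

|Γ| = |(907 + j788)/(1633 + j788)| = 0.663
|Γ|² = 0.439
P_refl = |Γ|²·P_inc = 18.1 mW, P_del = (1 − |Γ|²)·P_inc = 23.1 mW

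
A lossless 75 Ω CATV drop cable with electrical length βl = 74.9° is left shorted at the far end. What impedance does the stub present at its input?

tan(βl) = 3.71
For a shorted stub, Z_in = jZ_0·tan(βl)

Z_in ≈ +j278 Ω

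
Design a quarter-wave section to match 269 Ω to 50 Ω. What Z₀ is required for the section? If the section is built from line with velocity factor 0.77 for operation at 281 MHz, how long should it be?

Z_qwt = √(Z_0·R_L) = √(50 × 269) = √13450
λ = 0.77·c/f = 0.822 m, so l = λ/4 = 0.206 m

Z_qwt ≈ 116 Ω; length ≈ 20.6 cm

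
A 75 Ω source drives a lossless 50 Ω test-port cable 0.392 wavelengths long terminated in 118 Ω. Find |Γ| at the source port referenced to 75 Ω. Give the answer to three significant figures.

βl = 2π × 0.392 = 141°
tan(βl) = -0.806
Z_in = Z_0·(Z_L + jZ_0·tanβl)/(Z_0 + jZ_L·tanβl) = 42.1 + j39.9 Ω
Γ_s = (Z_in − Z_s)/(Z_in + Z_s) = (-32.9 + j39.9)/(117 + j39.9), |Γ_s| = 0.418

|Γ| ≈ 0.418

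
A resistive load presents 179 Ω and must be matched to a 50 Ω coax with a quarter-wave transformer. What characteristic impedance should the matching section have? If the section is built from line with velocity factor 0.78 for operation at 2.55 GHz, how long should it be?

Z_qwt ≈ 94.6 Ω; length ≈ 2.29 cm

Z_qwt = √(Z_0·R_L) = √(50 × 179) = √8950
λ = 0.78·c/f = 0.0918 m, so l = λ/4 = 0.0229 m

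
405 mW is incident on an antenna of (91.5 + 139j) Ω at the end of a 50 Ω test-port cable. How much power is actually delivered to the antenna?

|Γ| = |(41.5 + j139)/(141.5 + j139)| = 0.731
|Γ|² = 0.535
P_refl = |Γ|²·P_inc = 217 mW, P_del = (1 − |Γ|²)·P_inc = 188 mW

P_delivered ≈ 188 mW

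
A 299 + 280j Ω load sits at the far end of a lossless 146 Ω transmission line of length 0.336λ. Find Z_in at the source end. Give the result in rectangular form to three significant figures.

βl = 2π × 0.336 = 121°
tan(βl) = tan(121°) = -1.67
Z_in = Z_0·(Z_L + jZ_0·tanβl)/(Z_0 + jZ_L·tanβl)
     = 146·(299 + j36.6)/(613 − j498)

Z_in ≈ 38.6 + j40.1 Ω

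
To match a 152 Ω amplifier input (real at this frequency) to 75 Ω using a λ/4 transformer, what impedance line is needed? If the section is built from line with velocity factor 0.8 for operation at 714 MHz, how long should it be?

Z_qwt = √(Z_0·R_L) = √(75 × 152) = √11400
λ = 0.8·c/f = 0.336 m, so l = λ/4 = 0.084 m

Z_qwt ≈ 107 Ω; length ≈ 8.4 cm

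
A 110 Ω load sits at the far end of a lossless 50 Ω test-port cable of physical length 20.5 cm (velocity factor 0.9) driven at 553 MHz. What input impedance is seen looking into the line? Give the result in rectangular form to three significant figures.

Z_in ≈ 58.1 + j42.8 Ω

λ = v/f = 0.9·c / 553 MHz = 0.488 m
βl = 2π·l/λ = 2π × 0.42 = 151°
tan(βl) = tan(151°) = -0.551
Z_in = Z_0·(Z_L + jZ_0·tanβl)/(Z_0 + jZ_L·tanβl)
     = 50·(110 − j27.5)/(50 − j60.6)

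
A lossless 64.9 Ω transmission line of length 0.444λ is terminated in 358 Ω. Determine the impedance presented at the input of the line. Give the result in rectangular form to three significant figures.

βl = 2π × 0.444 = 160°
tan(βl) = tan(160°) = -0.367
Z_in = Z_0·(Z_L + jZ_0·tanβl)/(Z_0 + jZ_L·tanβl)
     = 64.9·(358 − j23.8)/(64.9 − j131)

Z_in ≈ 79.6 + j137 Ω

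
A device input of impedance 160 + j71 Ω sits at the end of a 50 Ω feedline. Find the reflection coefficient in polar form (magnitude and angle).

Γ ≈ 0.591 ∠ 14.2°

Γ = (Z_L − Z_0)/(Z_L + Z_0) = (110 + j71)/(210 + j71)
|Γ| = 131/222 = 0.591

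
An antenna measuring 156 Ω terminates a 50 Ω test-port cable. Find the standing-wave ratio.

VSWR ≈ 3.12

Γ = (156 − 50)/(156 + 50) = 0.515
VSWR = (1 + 0.515)/(1 − 0.515)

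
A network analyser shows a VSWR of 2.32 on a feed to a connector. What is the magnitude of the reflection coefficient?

|Γ| = (S − 1)/(S + 1) = (2.32 − 1)/(2.32 + 1) = 1.32/3.32

|Γ| ≈ 0.398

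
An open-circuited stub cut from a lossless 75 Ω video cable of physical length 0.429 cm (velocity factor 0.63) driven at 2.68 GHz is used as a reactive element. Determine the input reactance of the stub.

λ = v/f = 0.63·c / 2.68 GHz = 0.0705 m
βl = 2π·l/λ = 2π × 0.0608 = 21.9°
tan(βl) = 0.402
For an open-circuited stub, Z_in = −jZ_0·cot(βl) = −jZ_0/tan(βl)

X_in ≈ -187 Ω (capacitive)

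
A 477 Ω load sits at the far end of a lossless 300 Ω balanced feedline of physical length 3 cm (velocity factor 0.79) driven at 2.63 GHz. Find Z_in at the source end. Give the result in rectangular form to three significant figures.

Z_in ≈ 222 + j92.1 Ω

λ = v/f = 0.79·c / 2.63 GHz = 0.0901 m
βl = 2π·l/λ = 2π × 0.333 = 120°
tan(βl) = tan(120°) = -1.74
Z_in = Z_0·(Z_L + jZ_0·tanβl)/(Z_0 + jZ_L·tanβl)
     = 300·(477 − j523)/(300 − j831)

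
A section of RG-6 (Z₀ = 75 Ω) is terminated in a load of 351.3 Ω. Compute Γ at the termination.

Γ = (Z_L − Z_0)/(Z_L + Z_0) = (351.3 − 75)/(351.3 + 75) = 276.3/426.3

Γ = 0.648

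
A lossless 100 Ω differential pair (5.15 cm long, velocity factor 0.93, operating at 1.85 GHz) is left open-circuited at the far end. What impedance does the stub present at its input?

Z_in ≈ +j64.8 Ω

λ = v/f = 0.93·c / 1.85 GHz = 0.151 m
βl = 2π·l/λ = 2π × 0.341 = 123°
tan(βl) = -1.54
For an open-circuited stub, Z_in = −jZ_0·cot(βl) = −jZ_0/tan(βl)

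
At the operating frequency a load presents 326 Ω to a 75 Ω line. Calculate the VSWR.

For a purely resistive load, VSWR = R_L/Z_0 or Z_0/R_L (whichever > 1) = 326/75

VSWR ≈ 4.35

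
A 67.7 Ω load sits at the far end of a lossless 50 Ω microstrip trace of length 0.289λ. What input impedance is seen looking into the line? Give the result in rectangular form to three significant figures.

Z_in ≈ 37.9 + j5.5 Ω

βl = 2π × 0.289 = 104°
tan(βl) = tan(104°) = -4
Z_in = Z_0·(Z_L + jZ_0·tanβl)/(Z_0 + jZ_L·tanβl)
     = 50·(67.7 − j200)/(50 − j271)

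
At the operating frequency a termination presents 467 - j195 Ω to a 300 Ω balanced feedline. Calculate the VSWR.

VSWR ≈ 1.96

Γ = (Z_L − Z_0)/(Z_L + Z_0) = (167 − j195)/(767 − j195)
|Γ| = 257/791 = 0.324
VSWR = (1 + |Γ|)/(1 − |Γ|) = 1.32/0.676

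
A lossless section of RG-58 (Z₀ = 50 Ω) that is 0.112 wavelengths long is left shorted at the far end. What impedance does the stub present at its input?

βl = 2π × 0.112 = 40.3°
tan(βl) = 0.849
For a shorted stub, Z_in = jZ_0·tan(βl)

Z_in ≈ +j42.4 Ω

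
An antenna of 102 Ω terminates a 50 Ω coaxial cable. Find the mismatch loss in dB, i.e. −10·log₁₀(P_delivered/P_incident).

Γ = (102 − 50)/(102 + 50) = 0.342
|Γ|² = 0.117, so P_del/P_inc = 1 − |Γ|² = 0.883
ML = −10·log₁₀(1 − |Γ|²)

mismatch loss ≈ 0.541 dB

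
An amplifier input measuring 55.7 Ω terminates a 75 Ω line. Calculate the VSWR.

VSWR ≈ 1.35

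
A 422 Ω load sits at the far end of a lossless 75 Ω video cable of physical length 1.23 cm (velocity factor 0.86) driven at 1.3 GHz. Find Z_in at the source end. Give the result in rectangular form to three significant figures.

Z_in ≈ 77.9 − j149 Ω

λ = v/f = 0.86·c / 1.3 GHz = 0.198 m
βl = 2π·l/λ = 2π × 0.062 = 22.3°
tan(βl) = tan(22.3°) = 0.41
Z_in = Z_0·(Z_L + jZ_0·tanβl)/(Z_0 + jZ_L·tanβl)
     = 75·(422 + j30.8)/(75 + j173)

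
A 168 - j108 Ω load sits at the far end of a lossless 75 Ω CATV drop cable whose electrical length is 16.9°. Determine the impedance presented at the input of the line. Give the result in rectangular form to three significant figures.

tan(βl) = tan(16.9°) = 0.304
Z_in = Z_0·(Z_L + jZ_0·tanβl)/(Z_0 + jZ_L·tanβl)
     = 75·(168 − j85.2)/(108 + j51)

Z_in ≈ 72.5 − j93.6 Ω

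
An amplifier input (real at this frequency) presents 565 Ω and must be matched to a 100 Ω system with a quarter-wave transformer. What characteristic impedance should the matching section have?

Z_qwt ≈ 238 Ω

Z_qwt = √(Z_0·R_L) = √(100 × 565) = √56500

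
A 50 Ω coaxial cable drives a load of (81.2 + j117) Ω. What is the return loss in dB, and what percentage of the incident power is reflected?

Γ = (31.2 + j117)/(131.2 + j117), |Γ| = 0.689
RL = −20·log₁₀(0.689) = 3.24 dB
P_refl/P_inc = |Γ|² = 0.474

RL ≈ 3.24 dB; 47.4% of incident power reflected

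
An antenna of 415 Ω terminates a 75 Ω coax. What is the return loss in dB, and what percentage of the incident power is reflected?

Γ = (415 − 75)/(415 + 75) = 0.694
RL = −20·log₁₀(0.694) = 3.17 dB
P_refl/P_inc = |Γ|² = 0.481

RL ≈ 3.17 dB; 48.1% of incident power reflected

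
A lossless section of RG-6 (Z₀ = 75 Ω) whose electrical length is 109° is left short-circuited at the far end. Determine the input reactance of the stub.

tan(βl) = -2.9
For a short-circuited stub, Z_in = jZ_0·tan(βl)

X_in ≈ -218 Ω (capacitive)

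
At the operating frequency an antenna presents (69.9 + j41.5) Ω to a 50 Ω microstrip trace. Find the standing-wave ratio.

VSWR ≈ 2.14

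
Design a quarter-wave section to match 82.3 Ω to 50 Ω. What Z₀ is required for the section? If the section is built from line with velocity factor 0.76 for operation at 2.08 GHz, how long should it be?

Z_qwt ≈ 64.1 Ω; length ≈ 2.74 cm

Z_qwt = √(Z_0·R_L) = √(50 × 82.3) = √4115
λ = 0.76·c/f = 0.11 m, so l = λ/4 = 0.0274 m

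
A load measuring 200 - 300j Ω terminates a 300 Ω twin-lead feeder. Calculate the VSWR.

Γ = (Z_L − Z_0)/(Z_L + Z_0) = (-100 − j300)/(500 − j300)
|Γ| = 316/583 = 0.542
VSWR = (1 + |Γ|)/(1 − |Γ|) = 1.54/0.458

VSWR ≈ 3.37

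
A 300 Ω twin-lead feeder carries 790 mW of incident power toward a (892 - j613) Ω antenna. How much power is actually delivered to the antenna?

P_delivered ≈ 471 mW

|Γ| = |(592 − j613)/(1192 − j613)| = 0.636
|Γ|² = 0.404
P_refl = |Γ|²·P_inc = 319 mW, P_del = (1 − |Γ|²)·P_inc = 471 mW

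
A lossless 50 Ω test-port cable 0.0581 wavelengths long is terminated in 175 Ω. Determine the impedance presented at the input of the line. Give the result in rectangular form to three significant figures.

Z_in ≈ 71.9 − j77.1 Ω

βl = 2π × 0.0581 = 20.9°
tan(βl) = tan(20.9°) = 0.382
Z_in = Z_0·(Z_L + jZ_0·tanβl)/(Z_0 + jZ_L·tanβl)
     = 50·(175 + j19.1)/(50 + j66.9)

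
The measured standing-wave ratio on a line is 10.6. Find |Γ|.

|Γ| ≈ 0.828

|Γ| = (S − 1)/(S + 1) = (10.6 − 1)/(10.6 + 1) = 9.6/11.6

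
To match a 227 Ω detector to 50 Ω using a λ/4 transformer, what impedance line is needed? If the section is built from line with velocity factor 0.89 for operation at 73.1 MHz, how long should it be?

Z_qwt ≈ 107 Ω; length ≈ 91.3 cm

Z_qwt = √(Z_0·R_L) = √(50 × 227) = √11350
λ = 0.89·c/f = 3.65 m, so l = λ/4 = 0.913 m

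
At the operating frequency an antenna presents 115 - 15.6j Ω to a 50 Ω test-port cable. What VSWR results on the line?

VSWR ≈ 2.35

Γ = (Z_L − Z_0)/(Z_L + Z_0) = (65 − j15.6)/(165 − j15.6)
|Γ| = 66.8/166 = 0.403
VSWR = (1 + |Γ|)/(1 − |Γ|) = 1.4/0.597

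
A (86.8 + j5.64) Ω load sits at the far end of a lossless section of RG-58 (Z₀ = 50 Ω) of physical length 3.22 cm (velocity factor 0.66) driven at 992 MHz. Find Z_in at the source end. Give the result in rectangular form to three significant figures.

λ = v/f = 0.66·c / 992 MHz = 0.2 m
βl = 2π·l/λ = 2π × 0.161 = 58.1°
tan(βl) = tan(58.1°) = 1.61
Z_in = Z_0·(Z_L + jZ_0·tanβl)/(Z_0 + jZ_L·tanβl)
     = 50·(86.8 + j85.9)/(40.9 + j139)

Z_in ≈ 36.8 − j20.3 Ω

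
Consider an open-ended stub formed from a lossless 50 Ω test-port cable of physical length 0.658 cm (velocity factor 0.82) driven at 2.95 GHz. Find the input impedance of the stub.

λ = v/f = 0.82·c / 2.95 GHz = 0.0834 m
βl = 2π·l/λ = 2π × 0.0789 = 28.4°
tan(βl) = 0.541
For an open-ended stub, Z_in = −jZ_0·cot(βl) = −jZ_0/tan(βl)

Z_in ≈ −j92.4 Ω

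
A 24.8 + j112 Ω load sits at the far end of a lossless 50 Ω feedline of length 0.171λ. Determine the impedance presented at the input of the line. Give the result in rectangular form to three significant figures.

Z_in ≈ 10.2 − j62.2 Ω

βl = 2π × 0.171 = 61.6°
tan(βl) = tan(61.6°) = 1.85
Z_in = Z_0·(Z_L + jZ_0·tanβl)/(Z_0 + jZ_L·tanβl)
     = 50·(24.8 + j204)/(-157 + j45.8)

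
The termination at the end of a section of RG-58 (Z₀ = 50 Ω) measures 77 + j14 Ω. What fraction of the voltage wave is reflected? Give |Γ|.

Γ = (Z_L − Z_0)/(Z_L + Z_0) = (27 + j14)/(127 + j14)
|Γ| = 30.4/128

|Γ| ≈ 0.238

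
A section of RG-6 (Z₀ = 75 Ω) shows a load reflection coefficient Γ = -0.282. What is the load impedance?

Z_L ≈ 42 Ω

Z_L = Z_0·(1 + Γ)/(1 − Γ) = 75·(0.718)/(1.28)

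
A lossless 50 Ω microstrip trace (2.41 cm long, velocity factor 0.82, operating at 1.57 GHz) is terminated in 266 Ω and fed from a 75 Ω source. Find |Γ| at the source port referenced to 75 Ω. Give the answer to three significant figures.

|Γ| ≈ 0.736

λ = v/f = 0.82·c / 1.57 GHz = 0.157 m
βl = 2π·l/λ = 2π × 0.154 = 55.4°
tan(βl) = 1.45
Z_in = Z_0·(Z_L + jZ_0·tanβl)/(Z_0 + jZ_L·tanβl) = 13.7 − j32.8 Ω
Γ_s = (Z_in − Z_s)/(Z_in + Z_s) = (-61.3 − j32.8)/(88.7 − j32.8), |Γ_s| = 0.736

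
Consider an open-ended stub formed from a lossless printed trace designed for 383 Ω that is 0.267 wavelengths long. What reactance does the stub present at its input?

βl = 2π × 0.267 = 96.1°
tan(βl) = -9.33
For an open-ended stub, Z_in = −jZ_0·cot(βl) = −jZ_0/tan(βl)

X_in ≈ 41.1 Ω (inductive)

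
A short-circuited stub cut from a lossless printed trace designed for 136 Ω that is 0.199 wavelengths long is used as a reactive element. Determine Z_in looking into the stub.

Z_in ≈ +j410 Ω

βl = 2π × 0.199 = 71.6°
tan(βl) = 3.01
For a short-circuited stub, Z_in = jZ_0·tan(βl)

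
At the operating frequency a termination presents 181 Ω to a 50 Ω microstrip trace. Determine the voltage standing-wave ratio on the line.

VSWR ≈ 3.62

Γ = (181 − 50)/(181 + 50) = 0.567
VSWR = (1 + 0.567)/(1 − 0.567)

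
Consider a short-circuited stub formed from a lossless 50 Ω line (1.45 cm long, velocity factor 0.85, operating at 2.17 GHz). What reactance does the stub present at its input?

λ = v/f = 0.85·c / 2.17 GHz = 0.118 m
βl = 2π·l/λ = 2π × 0.123 = 44.4°
tan(βl) = 0.98
For a short-circuited stub, Z_in = jZ_0·tan(βl)

X_in ≈ 49 Ω (inductive)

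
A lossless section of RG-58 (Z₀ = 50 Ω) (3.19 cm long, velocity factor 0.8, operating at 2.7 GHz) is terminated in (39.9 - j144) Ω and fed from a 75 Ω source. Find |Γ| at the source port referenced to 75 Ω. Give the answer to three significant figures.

λ = v/f = 0.8·c / 2.7 GHz = 0.0889 m
βl = 2π·l/λ = 2π × 0.359 = 129°
tan(βl) = -1.23
Z_in = Z_0·(Z_L + jZ_0·tanβl)/(Z_0 + jZ_L·tanβl) = 13.6 + j75.9 Ω
Γ_s = (Z_in − Z_s)/(Z_in + Z_s) = (-61.4 + j75.9)/(88.6 + j75.9), |Γ_s| = 0.837

|Γ| ≈ 0.837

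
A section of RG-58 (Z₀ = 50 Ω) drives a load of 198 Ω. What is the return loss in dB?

RL ≈ 4.48 dB

Γ = (198 − 50)/(198 + 50) = 0.597
RL = −20·log₁₀|Γ| = −20·log₁₀(0.597)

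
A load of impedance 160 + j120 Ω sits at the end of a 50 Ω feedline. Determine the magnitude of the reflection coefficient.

|Γ| ≈ 0.673

Γ = (Z_L − Z_0)/(Z_L + Z_0) = (110 + j120)/(210 + j120)
|Γ| = 163/242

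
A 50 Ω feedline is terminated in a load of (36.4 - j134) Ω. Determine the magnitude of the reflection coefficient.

Γ = (Z_L − Z_0)/(Z_L + Z_0) = (-13.6 − j134)/(86.4 − j134)
|Γ| = 135/159

|Γ| ≈ 0.845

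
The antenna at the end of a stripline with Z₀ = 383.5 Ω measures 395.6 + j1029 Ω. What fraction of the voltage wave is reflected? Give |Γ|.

|Γ| ≈ 0.797

Γ = (Z_L − Z_0)/(Z_L + Z_0) = (12.1 + j1029)/(779.1 + j1029)
|Γ| = 1030/1290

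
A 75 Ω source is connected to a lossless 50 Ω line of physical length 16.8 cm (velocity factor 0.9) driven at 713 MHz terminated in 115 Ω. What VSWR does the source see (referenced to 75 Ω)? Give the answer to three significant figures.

VSWR ≈ 1.82

λ = v/f = 0.9·c / 713 MHz = 0.379 m
βl = 2π·l/λ = 2π × 0.444 = 160°
tan(βl) = -0.37
Z_in = Z_0·(Z_L + jZ_0·tanβl)/(Z_0 + jZ_L·tanβl) = 75.9 + j46 Ω
Γ_s = (Z_in − Z_s)/(Z_in + Z_s) = (0.869 + j46)/(151 + j46), |Γ_s| = 0.292
VSWR = (1 + |Γ_s|)/(1 − |Γ_s|)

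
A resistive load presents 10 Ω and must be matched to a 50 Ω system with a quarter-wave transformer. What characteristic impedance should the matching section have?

Z_qwt ≈ 22.4 Ω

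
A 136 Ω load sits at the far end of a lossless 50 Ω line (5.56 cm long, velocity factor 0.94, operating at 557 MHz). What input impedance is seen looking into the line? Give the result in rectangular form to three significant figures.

Z_in ≈ 37.9 − j43.7 Ω

λ = v/f = 0.94·c / 557 MHz = 0.506 m
βl = 2π·l/λ = 2π × 0.11 = 39.5°
tan(βl) = tan(39.5°) = 0.825
Z_in = Z_0·(Z_L + jZ_0·tanβl)/(Z_0 + jZ_L·tanβl)
     = 50·(136 + j41.3)/(50 + j112)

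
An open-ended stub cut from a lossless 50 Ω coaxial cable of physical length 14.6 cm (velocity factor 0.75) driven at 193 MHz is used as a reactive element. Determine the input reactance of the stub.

λ = v/f = 0.75·c / 193 MHz = 1.17 m
βl = 2π·l/λ = 2π × 0.125 = 45.1°
tan(βl) = 1
For an open-ended stub, Z_in = −jZ_0·cot(βl) = −jZ_0/tan(βl)

X_in ≈ -49.9 Ω (capacitive)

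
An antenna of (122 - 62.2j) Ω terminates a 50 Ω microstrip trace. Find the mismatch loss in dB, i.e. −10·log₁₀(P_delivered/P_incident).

mismatch loss ≈ 1.37 dB

Γ = (72 − j62.2)/(172 − j62.2), |Γ| = 0.52
|Γ|² = 0.271, so P_del/P_inc = 1 − |Γ|² = 0.729
ML = −10·log₁₀(1 − |Γ|²)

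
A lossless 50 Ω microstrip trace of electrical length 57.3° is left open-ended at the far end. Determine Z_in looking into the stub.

Z_in ≈ −j32.1 Ω

tan(βl) = 1.56
For an open-ended stub, Z_in = −jZ_0·cot(βl) = −jZ_0/tan(βl)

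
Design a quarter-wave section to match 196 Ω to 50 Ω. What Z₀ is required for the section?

Z_qwt ≈ 99 Ω

Z_qwt = √(Z_0·R_L) = √(50 × 196) = √9800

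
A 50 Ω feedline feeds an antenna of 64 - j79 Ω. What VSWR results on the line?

VSWR ≈ 3.74

Γ = (Z_L − Z_0)/(Z_L + Z_0) = (14 − j79)/(114 − j79)
|Γ| = 80.2/139 = 0.578
VSWR = (1 + |Γ|)/(1 − |Γ|) = 1.58/0.422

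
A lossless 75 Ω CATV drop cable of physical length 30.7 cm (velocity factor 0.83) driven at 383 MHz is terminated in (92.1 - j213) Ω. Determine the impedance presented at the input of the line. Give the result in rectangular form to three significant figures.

Z_in ≈ 321 − j314 Ω

λ = v/f = 0.83·c / 383 MHz = 0.65 m
βl = 2π·l/λ = 2π × 0.472 = 170°
tan(βl) = tan(170°) = -0.176
Z_in = Z_0·(Z_L + jZ_0·tanβl)/(Z_0 + jZ_L·tanβl)
     = 75·(92.1 − j226)/(37.4 − j16.2)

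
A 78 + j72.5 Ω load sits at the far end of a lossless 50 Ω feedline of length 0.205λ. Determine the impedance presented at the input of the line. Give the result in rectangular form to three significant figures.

Z_in ≈ 22.4 − j31.2 Ω

βl = 2π × 0.205 = 73.8°
tan(βl) = tan(73.8°) = 3.44
Z_in = Z_0·(Z_L + jZ_0·tanβl)/(Z_0 + jZ_L·tanβl)
     = 50·(78 + j245)/(-200 + j268)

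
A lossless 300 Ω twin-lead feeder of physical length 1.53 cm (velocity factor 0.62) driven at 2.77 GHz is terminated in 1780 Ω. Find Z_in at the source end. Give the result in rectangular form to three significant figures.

λ = v/f = 0.62·c / 2.77 GHz = 0.0671 m
βl = 2π·l/λ = 2π × 0.228 = 82°
tan(βl) = tan(82°) = 7.14
Z_in = Z_0·(Z_L + jZ_0·tanβl)/(Z_0 + jZ_L·tanβl)
     = 300·(1780 + j2140)/(300 + j12700)

Z_in ≈ 51.5 − j40.8 Ω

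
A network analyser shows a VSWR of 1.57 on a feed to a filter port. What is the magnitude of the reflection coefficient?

|Γ| = (S − 1)/(S + 1) = (1.57 − 1)/(1.57 + 1) = 0.57/2.57

|Γ| ≈ 0.222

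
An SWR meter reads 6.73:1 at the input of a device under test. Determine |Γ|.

|Γ| = (S − 1)/(S + 1) = (6.73 − 1)/(6.73 + 1) = 5.73/7.73

|Γ| ≈ 0.741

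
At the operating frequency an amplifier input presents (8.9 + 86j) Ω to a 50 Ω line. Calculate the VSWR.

VSWR ≈ 22.4

Γ = (Z_L − Z_0)/(Z_L + Z_0) = (-41.1 + j86)/(58.9 + j86)
|Γ| = 95.3/104 = 0.914
VSWR = (1 + |Γ|)/(1 − |Γ|) = 1.91/0.0856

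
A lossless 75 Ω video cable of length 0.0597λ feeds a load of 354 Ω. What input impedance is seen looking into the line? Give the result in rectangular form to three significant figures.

Z_in ≈ 91.8 − j141 Ω

βl = 2π × 0.0597 = 21.5°
tan(βl) = tan(21.5°) = 0.394
Z_in = Z_0·(Z_L + jZ_0·tanβl)/(Z_0 + jZ_L·tanβl)
     = 75·(354 + j29.5)/(75 + j139)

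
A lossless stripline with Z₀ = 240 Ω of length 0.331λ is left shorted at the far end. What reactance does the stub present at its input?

βl = 2π × 0.331 = 119°
tan(βl) = -1.79
For a shorted stub, Z_in = jZ_0·tan(βl)

X_in ≈ -430 Ω (capacitive)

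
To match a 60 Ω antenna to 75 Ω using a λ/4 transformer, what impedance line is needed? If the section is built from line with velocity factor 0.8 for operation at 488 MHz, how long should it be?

Z_qwt ≈ 67.1 Ω; length ≈ 12.3 cm

Z_qwt = √(Z_0·R_L) = √(75 × 60) = √4500
λ = 0.8·c/f = 0.492 m, so l = λ/4 = 0.123 m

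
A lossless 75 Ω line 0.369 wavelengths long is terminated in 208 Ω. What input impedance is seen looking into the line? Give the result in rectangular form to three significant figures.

βl = 2π × 0.369 = 133°
tan(βl) = tan(133°) = -1.08
Z_in = Z_0·(Z_L + jZ_0·tanβl)/(Z_0 + jZ_L·tanβl)
     = 75·(208 − j80.9)/(75 − j224)

Z_in ≈ 45.2 + j54.4 Ω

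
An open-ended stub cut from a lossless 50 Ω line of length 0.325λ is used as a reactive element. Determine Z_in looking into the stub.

βl = 2π × 0.325 = 117°
tan(βl) = -1.96
For an open-ended stub, Z_in = −jZ_0·cot(βl) = −jZ_0/tan(βl)

Z_in ≈ +j25.5 Ω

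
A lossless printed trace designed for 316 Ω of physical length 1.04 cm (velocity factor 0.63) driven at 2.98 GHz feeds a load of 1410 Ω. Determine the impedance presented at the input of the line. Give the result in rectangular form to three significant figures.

Z_in ≈ 94.6 − j177 Ω

λ = v/f = 0.63·c / 2.98 GHz = 0.0634 m
βl = 2π·l/λ = 2π × 0.164 = 59°
tan(βl) = tan(59°) = 1.67
Z_in = Z_0·(Z_L + jZ_0·tanβl)/(Z_0 + jZ_L·tanβl)
     = 316·(1410 + j527)/(316 + j2350)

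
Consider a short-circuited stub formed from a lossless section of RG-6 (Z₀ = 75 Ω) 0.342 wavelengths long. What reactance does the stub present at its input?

βl = 2π × 0.342 = 123°
tan(βl) = -1.53
For a short-circuited stub, Z_in = jZ_0·tan(βl)

X_in ≈ -115 Ω (capacitive)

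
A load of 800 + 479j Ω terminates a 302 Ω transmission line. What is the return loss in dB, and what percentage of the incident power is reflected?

RL ≈ 4.81 dB; 33.1% of incident power reflected

Γ = (498 + j479)/(1102 + j479), |Γ| = 0.575
RL = −20·log₁₀(0.575) = 4.81 dB
P_refl/P_inc = |Γ|² = 0.331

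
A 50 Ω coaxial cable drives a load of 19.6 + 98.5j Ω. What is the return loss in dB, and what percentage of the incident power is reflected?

Γ = (-30.4 + j98.5)/(69.6 + j98.5), |Γ| = 0.855
RL = −20·log₁₀(0.855) = 1.36 dB
P_refl/P_inc = |Γ|² = 0.731

RL ≈ 1.36 dB; 73.1% of incident power reflected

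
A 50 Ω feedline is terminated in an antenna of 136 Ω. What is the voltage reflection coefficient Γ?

Γ = (Z_L − Z_0)/(Z_L + Z_0) = (136 − 50)/(136 + 50) = 86/186

Γ = 0.462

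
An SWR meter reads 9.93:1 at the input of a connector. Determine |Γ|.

|Γ| ≈ 0.817

|Γ| = (S − 1)/(S + 1) = (9.93 − 1)/(9.93 + 1) = 8.93/10.9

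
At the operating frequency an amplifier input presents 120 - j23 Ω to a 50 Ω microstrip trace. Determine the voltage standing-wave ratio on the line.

VSWR ≈ 2.51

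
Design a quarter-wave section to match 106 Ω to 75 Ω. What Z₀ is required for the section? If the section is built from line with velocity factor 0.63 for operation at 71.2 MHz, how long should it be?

Z_qwt ≈ 89.2 Ω; length ≈ 66.4 cm

Z_qwt = √(Z_0·R_L) = √(75 × 106) = √7950
λ = 0.63·c/f = 2.65 m, so l = λ/4 = 0.664 m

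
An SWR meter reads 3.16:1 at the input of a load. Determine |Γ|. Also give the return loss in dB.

|Γ| = (S − 1)/(S + 1) = (3.16 − 1)/(3.16 + 1) = 2.16/4.16
RL = −20·log₁₀|Γ| = −20·log₁₀(0.519)

|Γ| ≈ 0.519; return loss ≈ 5.69 dB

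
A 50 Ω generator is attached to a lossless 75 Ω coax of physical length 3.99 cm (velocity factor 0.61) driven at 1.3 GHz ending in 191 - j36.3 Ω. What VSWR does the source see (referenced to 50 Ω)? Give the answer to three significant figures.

VSWR ≈ 1.99

λ = v/f = 0.61·c / 1.3 GHz = 0.141 m
βl = 2π·l/λ = 2π × 0.283 = 102°
tan(βl) = -4.69
Z_in = Z_0·(Z_L + jZ_0·tanβl)/(Z_0 + jZ_L·tanβl) = 30.4 + j19.2 Ω
Γ_s = (Z_in − Z_s)/(Z_in + Z_s) = (-19.6 + j19.2)/(80.4 + j19.2), |Γ_s| = 0.332
VSWR = (1 + |Γ_s|)/(1 − |Γ_s|)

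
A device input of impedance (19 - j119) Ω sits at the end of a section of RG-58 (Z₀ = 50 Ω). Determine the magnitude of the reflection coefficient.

Γ = (Z_L − Z_0)/(Z_L + Z_0) = (-31 − j119)/(69 − j119)
|Γ| = 123/138

|Γ| ≈ 0.894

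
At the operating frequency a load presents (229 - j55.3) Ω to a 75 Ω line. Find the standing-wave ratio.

Γ = (Z_L − Z_0)/(Z_L + Z_0) = (154 − j55.3)/(304 − j55.3)
|Γ| = 164/309 = 0.53
VSWR = (1 + |Γ|)/(1 − |Γ|) = 1.53/0.47

VSWR ≈ 3.25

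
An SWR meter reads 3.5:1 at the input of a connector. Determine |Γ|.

|Γ| ≈ 0.556

|Γ| = (S − 1)/(S + 1) = (3.5 − 1)/(3.5 + 1) = 2.5/4.5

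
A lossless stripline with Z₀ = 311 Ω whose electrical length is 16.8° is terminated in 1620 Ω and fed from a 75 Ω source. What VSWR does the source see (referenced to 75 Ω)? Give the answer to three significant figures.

tan(βl) = 0.302
Z_in = Z_0·(Z_L + jZ_0·tanβl)/(Z_0 + jZ_L·tanβl) = 509 − j706 Ω
Γ_s = (Z_in − Z_s)/(Z_in + Z_s) = (434 − j706)/(584 − j706), |Γ_s| = 0.905
VSWR = (1 + |Γ_s|)/(1 − |Γ_s|)

VSWR ≈ 20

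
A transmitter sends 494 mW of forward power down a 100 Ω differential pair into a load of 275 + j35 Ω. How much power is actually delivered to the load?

P_delivered ≈ 383 mW

|Γ| = |(175 + j35)/(375 + j35)| = 0.474
|Γ|² = 0.225
P_refl = |Γ|²·P_inc = 111 mW, P_del = (1 − |Γ|²)·P_inc = 383 mW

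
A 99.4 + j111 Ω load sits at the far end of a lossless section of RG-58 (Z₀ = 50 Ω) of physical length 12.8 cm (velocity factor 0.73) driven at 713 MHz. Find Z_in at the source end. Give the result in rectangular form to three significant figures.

Z_in ≈ 20.3 + j46.2 Ω

λ = v/f = 0.73·c / 713 MHz = 0.307 m
βl = 2π·l/λ = 2π × 0.417 = 150°
tan(βl) = tan(150°) = -0.577
Z_in = Z_0·(Z_L + jZ_0·tanβl)/(Z_0 + jZ_L·tanβl)
     = 50·(99.4 + j82.2)/(114 − j57.3)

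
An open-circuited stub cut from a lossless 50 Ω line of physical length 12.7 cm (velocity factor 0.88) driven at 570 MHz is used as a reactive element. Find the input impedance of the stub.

Z_in ≈ +j7.66 Ω

λ = v/f = 0.88·c / 570 MHz = 0.463 m
βl = 2π·l/λ = 2π × 0.274 = 98.7°
tan(βl) = -6.52
For an open-circuited stub, Z_in = −jZ_0·cot(βl) = −jZ_0/tan(βl)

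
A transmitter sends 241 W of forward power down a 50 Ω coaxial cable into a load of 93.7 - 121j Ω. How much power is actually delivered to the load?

P_delivered ≈ 128 W

|Γ| = |(43.7 − j121)/(143.7 − j121)| = 0.685
|Γ|² = 0.469
P_refl = |Γ|²·P_inc = 113 W, P_del = (1 − |Γ|²)·P_inc = 128 W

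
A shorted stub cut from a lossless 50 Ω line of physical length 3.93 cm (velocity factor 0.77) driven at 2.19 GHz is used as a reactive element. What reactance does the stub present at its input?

X_in ≈ -51.5 Ω (capacitive)

λ = v/f = 0.77·c / 2.19 GHz = 0.105 m
βl = 2π·l/λ = 2π × 0.373 = 134°
tan(βl) = -1.03
For a shorted stub, Z_in = jZ_0·tan(βl)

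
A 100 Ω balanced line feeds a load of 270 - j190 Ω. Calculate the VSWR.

VSWR ≈ 4.17

Γ = (Z_L − Z_0)/(Z_L + Z_0) = (170 − j190)/(370 − j190)
|Γ| = 255/416 = 0.613
VSWR = (1 + |Γ|)/(1 − |Γ|) = 1.61/0.387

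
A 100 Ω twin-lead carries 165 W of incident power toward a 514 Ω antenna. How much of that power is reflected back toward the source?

P_reflected ≈ 75 W

Γ = (514 − 100)/(514 + 100) = 0.674
|Γ|² = 0.455
P_refl = |Γ|²·P_inc = 75 W, P_del = (1 − |Γ|²)·P_inc = 90 W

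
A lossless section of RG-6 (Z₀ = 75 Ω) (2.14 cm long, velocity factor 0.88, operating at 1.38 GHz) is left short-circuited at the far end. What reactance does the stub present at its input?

X_in ≈ 63.5 Ω (inductive)

λ = v/f = 0.88·c / 1.38 GHz = 0.191 m
βl = 2π·l/λ = 2π × 0.112 = 40.3°
tan(βl) = 0.847
For a short-circuited stub, Z_in = jZ_0·tan(βl)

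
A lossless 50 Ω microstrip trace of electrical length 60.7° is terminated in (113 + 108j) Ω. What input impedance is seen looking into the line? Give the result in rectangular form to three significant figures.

tan(βl) = tan(60.7°) = 1.78
Z_in = Z_0·(Z_L + jZ_0·tanβl)/(Z_0 + jZ_L·tanβl)
     = 50·(113 + j197)/(-142 + j201)

Z_in ≈ 19.4 − j41.8 Ω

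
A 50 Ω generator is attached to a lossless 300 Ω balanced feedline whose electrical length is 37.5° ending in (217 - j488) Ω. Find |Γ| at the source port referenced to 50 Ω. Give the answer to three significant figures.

|Γ| ≈ 0.757

tan(βl) = 0.767
Z_in = Z_0·(Z_L + jZ_0·tanβl)/(Z_0 + jZ_L·tanβl) = 64.3 − j131 Ω
Γ_s = (Z_in − Z_s)/(Z_in + Z_s) = (14.3 − j131)/(114 − j131), |Γ_s| = 0.757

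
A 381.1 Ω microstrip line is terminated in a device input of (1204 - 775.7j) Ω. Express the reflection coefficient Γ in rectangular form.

Γ = (Z_L − Z_0)/(Z_L + Z_0) = (822.9 − j775.7)/(1585 − j775.7)

Γ ≈ 0.612 − j0.19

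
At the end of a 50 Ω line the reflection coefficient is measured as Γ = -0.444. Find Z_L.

Z_L = Z_0·(1 + Γ)/(1 − Γ) = 50·(0.556)/(1.44)

Z_L ≈ 19.3 Ω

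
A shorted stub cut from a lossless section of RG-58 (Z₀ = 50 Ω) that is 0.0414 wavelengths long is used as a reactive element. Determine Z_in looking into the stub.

βl = 2π × 0.0414 = 14.9°
tan(βl) = 0.266
For a shorted stub, Z_in = jZ_0·tan(βl)

Z_in ≈ +j13.3 Ω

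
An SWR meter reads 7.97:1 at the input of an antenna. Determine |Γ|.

|Γ| ≈ 0.777

|Γ| = (S − 1)/(S + 1) = (7.97 − 1)/(7.97 + 1) = 6.97/8.97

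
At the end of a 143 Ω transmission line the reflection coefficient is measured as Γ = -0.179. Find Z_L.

Z_L ≈ 99.6 Ω

Z_L = Z_0·(1 + Γ)/(1 − Γ) = 143·(0.821)/(1.18)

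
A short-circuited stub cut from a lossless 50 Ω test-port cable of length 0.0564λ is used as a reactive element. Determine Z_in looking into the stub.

βl = 2π × 0.0564 = 20.3°
tan(βl) = 0.37
For a short-circuited stub, Z_in = jZ_0·tan(βl)

Z_in ≈ +j18.5 Ω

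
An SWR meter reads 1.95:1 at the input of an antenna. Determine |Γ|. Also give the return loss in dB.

|Γ| ≈ 0.322; return loss ≈ 9.84 dB

|Γ| = (S − 1)/(S + 1) = (1.95 − 1)/(1.95 + 1) = 0.95/2.95
RL = −20·log₁₀|Γ| = −20·log₁₀(0.322)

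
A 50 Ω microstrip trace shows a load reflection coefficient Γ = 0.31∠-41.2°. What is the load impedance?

Z_L = Z_0·(1 + Γ)/(1 − Γ) = 50·(1.23 − j0.204)/(0.767 + j0.204)

Z_L ≈ 71.8 − j32.4 Ω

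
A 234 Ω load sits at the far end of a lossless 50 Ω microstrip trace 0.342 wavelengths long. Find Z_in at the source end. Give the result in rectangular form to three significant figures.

βl = 2π × 0.342 = 123°
tan(βl) = tan(123°) = -1.53
Z_in = Z_0·(Z_L + jZ_0·tanβl)/(Z_0 + jZ_L·tanβl)
     = 50·(234 − j76.6)/(50 − j359)

Z_in ≈ 14.9 + j30.5 Ω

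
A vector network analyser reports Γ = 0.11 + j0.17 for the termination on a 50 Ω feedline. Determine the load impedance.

Z_L ≈ 58.4 + j20.7 Ω

Z_L = Z_0·(1 + Γ)/(1 − Γ) = 50·(1.11 + j0.17)/(0.89 − j0.17)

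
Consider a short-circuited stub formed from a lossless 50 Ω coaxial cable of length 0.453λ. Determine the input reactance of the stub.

βl = 2π × 0.453 = 163°
tan(βl) = -0.304
For a short-circuited stub, Z_in = jZ_0·tan(βl)

X_in ≈ -15.2 Ω (capacitive)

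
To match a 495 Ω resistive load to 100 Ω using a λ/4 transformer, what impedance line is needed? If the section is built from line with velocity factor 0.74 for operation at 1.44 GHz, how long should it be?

Z_qwt ≈ 222 Ω; length ≈ 3.85 cm

Z_qwt = √(Z_0·R_L) = √(100 × 495) = √49500
λ = 0.74·c/f = 0.154 m, so l = λ/4 = 0.0385 m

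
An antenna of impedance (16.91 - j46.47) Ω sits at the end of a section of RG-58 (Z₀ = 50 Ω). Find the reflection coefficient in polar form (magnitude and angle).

Γ = (Z_L − Z_0)/(Z_L + Z_0) = (-33.09 − j46.47)/(66.91 − j46.47)
|Γ| = 57/81.5 = 0.7

Γ ≈ 0.7 ∠ -90.7°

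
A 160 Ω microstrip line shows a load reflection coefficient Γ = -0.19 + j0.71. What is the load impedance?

Z_L ≈ 38.3 + j118 Ω

Z_L = Z_0·(1 + Γ)/(1 − Γ) = 160·(0.81 + j0.71)/(1.19 − j0.71)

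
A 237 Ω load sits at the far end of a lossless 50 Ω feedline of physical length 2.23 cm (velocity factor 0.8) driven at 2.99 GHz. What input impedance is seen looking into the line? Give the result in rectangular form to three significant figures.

λ = v/f = 0.8·c / 2.99 GHz = 0.0803 m
βl = 2π·l/λ = 2π × 0.278 = 100°
tan(βl) = tan(100°) = -5.66
Z_in = Z_0·(Z_L + jZ_0·tanβl)/(Z_0 + jZ_L·tanβl)
     = 50·(237 − j283)/(50 − j1340)

Z_in ≈ 10.9 + j8.43 Ω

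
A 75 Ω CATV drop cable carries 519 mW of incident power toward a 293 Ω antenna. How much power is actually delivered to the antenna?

P_delivered ≈ 337 mW

Γ = (293 − 75)/(293 + 75) = 0.592
|Γ|² = 0.351
P_refl = |Γ|²·P_inc = 182 mW, P_del = (1 − |Γ|²)·P_inc = 337 mW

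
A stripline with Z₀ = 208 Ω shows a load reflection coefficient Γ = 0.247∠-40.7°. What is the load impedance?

Z_L ≈ 285 − j97.6 Ω

Z_L = Z_0·(1 + Γ)/(1 − Γ) = 208·(1.19 − j0.161)/(0.813 + j0.161)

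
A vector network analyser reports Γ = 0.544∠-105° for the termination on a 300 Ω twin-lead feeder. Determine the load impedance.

Z_L = Z_0·(1 + Γ)/(1 − Γ) = 300·(0.859 − j0.525)/(1.14 + j0.525)

Z_L ≈ 134 − j200 Ω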